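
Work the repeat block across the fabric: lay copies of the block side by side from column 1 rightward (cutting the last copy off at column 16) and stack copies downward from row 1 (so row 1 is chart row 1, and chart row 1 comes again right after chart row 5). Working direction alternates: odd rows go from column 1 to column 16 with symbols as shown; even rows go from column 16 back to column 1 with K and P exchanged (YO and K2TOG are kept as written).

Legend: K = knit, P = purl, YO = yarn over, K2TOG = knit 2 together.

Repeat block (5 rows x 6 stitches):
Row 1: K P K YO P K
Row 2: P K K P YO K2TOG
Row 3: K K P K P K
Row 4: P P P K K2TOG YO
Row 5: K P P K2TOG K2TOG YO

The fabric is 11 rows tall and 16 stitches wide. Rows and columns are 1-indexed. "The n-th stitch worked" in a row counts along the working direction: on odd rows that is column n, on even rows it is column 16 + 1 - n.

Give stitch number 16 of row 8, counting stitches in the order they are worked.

Stitch:
P

Derivation:
Row 8 uses chart row ((8-1) mod 5)+1 = 3. Row 8 is even, so WS.
Chart row 3 tiled across columns 1-16: K K P K P K K K P K P K K K P K
WS: work from column 16 back to column 1 (reverse the tiled row), swapping K<->P (YO and K2TOG unchanged).
Row 8 as worked: P K P P P K P K P P P K P K P P
Stitch 16 in working order -> P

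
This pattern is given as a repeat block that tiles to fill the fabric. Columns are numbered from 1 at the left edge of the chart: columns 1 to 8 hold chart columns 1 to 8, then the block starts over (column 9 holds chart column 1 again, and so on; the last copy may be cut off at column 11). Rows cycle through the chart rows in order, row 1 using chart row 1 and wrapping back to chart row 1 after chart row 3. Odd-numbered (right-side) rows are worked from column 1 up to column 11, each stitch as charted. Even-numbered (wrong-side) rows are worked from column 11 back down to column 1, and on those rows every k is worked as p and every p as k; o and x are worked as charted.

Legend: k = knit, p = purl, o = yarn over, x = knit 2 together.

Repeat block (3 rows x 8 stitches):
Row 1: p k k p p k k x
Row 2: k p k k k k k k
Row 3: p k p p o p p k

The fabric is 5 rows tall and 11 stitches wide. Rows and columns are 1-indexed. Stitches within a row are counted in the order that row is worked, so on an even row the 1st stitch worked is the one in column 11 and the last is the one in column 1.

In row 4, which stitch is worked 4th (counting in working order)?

Row 4 uses chart row ((4-1) mod 3)+1 = 1. Row 4 is even, so WS.
Chart row 1 tiled across columns 1-11: p k k p p k k x p k k
WS row: flip the tiled sequence (start at column 11) and apply k<->p; o and x stay.
Row 4 as worked: p p k x p p k k p p k
Stitch 4 in working order -> x

== STITCH ==
x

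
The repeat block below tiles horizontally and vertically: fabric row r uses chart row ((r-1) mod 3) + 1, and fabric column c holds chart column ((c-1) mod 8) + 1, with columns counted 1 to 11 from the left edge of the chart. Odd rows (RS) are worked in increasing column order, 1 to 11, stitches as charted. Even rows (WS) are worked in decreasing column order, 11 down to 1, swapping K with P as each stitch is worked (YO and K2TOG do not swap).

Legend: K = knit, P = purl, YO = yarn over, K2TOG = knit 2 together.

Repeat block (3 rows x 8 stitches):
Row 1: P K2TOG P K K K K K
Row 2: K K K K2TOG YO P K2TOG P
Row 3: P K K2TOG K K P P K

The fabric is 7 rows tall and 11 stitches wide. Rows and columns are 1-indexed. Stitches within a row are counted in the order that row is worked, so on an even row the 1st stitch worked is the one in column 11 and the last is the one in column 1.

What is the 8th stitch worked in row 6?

For row 6: chart row = ((6-1) mod 3) + 1 = 3; this is a WS (even) row.
Chart row 3 tiled across columns 1-11: P K K2TOG K K P P K P K K2TOG
WS: work from column 11 back to column 1 (reverse the tiled row), swapping K<->P (YO and K2TOG unchanged).
Row 6 as worked: K2TOG P K P K K P P K2TOG P K
Stitch 8 in working order -> P

Result:
P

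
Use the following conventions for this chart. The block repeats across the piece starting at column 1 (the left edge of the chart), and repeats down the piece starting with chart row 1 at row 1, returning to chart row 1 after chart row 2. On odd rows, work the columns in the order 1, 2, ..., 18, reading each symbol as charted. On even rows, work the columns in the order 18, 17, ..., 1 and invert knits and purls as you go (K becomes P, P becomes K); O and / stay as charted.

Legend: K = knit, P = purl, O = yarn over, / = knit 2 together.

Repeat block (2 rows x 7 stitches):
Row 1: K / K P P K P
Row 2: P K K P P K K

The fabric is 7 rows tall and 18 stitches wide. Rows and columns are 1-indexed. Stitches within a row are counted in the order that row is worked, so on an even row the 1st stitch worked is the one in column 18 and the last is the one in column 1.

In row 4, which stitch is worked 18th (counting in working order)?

Result:
K

Derivation:
Row 4 uses chart row ((4-1) mod 2)+1 = 2. Row 4 is even, so WS.
Chart row 2 tiled across columns 1-18: P K K P P K K P K K P P K K P K K P
Wrong side: read the tiled row from column 18 down to 1 and exchange K with P (leave O, /).
Row 4 as worked: K P P K P P K K P P K P P K K P P K
Counting 18 along the worked row gives K.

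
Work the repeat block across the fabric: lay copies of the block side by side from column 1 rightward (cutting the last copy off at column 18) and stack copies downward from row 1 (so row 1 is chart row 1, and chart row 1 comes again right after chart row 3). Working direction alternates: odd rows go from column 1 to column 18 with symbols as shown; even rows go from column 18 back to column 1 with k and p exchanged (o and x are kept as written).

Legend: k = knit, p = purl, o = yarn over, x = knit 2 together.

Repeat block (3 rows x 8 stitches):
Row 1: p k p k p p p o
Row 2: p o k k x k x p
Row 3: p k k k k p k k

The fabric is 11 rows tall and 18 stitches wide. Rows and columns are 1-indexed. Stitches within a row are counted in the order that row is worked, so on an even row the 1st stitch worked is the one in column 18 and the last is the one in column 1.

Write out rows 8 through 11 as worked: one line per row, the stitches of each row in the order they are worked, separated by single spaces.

Result:
o k k x p x p p o k k x p x p p o k
p k k k k p k k p k k k k p k k p k
p k o k k k p k p k o k k k p k p k
p o k k x k x p p o k k x k x p p o

Derivation:
Row 8: chart row 2, WS - tiled (columns 1-18): p o k k x k x p p o k k x k x p p o; work from column 18 back to 1 with k<->p swapped.
Row 9: chart row 3, RS - tile across columns 1-18 and work as-is.
Row 10: chart row 1, WS - tiled (columns 1-18): p k p k p p p o p k p k p p p o p k; work from column 18 back to 1 with k<->p swapped.
Row 11: chart row 2, RS - tile across columns 1-18 and work as-is.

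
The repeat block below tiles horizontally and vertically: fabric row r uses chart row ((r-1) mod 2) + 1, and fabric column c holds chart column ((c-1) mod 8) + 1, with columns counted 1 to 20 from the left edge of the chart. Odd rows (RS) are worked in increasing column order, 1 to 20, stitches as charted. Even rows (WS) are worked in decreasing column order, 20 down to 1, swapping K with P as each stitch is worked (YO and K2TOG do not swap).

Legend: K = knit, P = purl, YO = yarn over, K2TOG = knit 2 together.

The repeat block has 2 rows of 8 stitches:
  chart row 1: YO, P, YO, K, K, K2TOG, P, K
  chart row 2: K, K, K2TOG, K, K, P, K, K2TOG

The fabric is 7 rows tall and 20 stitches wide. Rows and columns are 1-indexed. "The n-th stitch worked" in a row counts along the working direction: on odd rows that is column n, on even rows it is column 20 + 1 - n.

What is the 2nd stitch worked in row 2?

== STITCH ==
K2TOG

Derivation:
For row 2: chart row = ((2-1) mod 2) + 1 = 2; this is a WS (even) row.
Chart row 2 tiled across columns 1-20: K K K2TOG K K P K K2TOG K K K2TOG K K P K K2TOG K K K2TOG K
Wrong side: read the tiled row from column 20 down to 1 and exchange K with P (leave YO, K2TOG).
Row 2 as worked: P K2TOG P P K2TOG P K P P K2TOG P P K2TOG P K P P K2TOG P P
Stitch 2 in working order -> K2TOG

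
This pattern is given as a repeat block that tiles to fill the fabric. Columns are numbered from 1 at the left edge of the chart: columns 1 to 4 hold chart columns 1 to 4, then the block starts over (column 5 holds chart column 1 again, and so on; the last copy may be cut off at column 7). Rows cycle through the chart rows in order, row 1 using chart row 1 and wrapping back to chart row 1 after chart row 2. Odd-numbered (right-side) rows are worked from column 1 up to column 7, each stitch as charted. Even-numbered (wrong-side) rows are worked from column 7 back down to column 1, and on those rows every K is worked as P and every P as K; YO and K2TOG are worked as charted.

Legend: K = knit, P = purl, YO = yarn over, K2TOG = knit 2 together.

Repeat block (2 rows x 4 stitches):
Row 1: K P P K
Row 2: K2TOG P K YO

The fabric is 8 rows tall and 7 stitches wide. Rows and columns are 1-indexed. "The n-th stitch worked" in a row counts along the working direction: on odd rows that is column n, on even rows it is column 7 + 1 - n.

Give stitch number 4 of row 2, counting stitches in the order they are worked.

== STITCH ==
YO

Derivation:
Row 2: (2-1) mod 2 = 1, so use chart row 2. Even row -> WS.
Chart row 2 tiled across columns 1-7: K2TOG P K YO K2TOG P K
WS: work from column 7 back to column 1 (reverse the tiled row), swapping K<->P (YO and K2TOG unchanged).
Row 2 as worked: P K K2TOG YO P K K2TOG
Counting 4 along the worked row gives YO.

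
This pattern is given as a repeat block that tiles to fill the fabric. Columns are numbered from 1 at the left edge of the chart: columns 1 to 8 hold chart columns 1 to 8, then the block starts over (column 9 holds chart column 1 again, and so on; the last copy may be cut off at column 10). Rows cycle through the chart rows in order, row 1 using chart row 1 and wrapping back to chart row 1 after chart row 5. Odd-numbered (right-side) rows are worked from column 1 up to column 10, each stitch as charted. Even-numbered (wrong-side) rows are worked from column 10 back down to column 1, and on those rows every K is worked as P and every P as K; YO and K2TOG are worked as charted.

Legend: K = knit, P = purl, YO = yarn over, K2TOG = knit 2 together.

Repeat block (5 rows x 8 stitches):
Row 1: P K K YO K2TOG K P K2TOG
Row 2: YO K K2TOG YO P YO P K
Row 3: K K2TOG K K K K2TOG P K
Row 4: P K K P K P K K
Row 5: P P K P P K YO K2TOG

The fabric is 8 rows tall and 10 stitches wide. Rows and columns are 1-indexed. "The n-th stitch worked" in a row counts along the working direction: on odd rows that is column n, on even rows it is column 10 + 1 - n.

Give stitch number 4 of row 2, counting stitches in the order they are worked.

== STITCH ==
K

Derivation:
Row 2: (2-1) mod 5 = 1, so use chart row 2. Even row -> WS.
Chart row 2 tiled across columns 1-10: YO K K2TOG YO P YO P K YO K
WS row: flip the tiled sequence (start at column 10) and apply K<->P; YO and K2TOG stay.
Row 2 as worked: P YO P K YO K YO K2TOG P YO
Counting 4 along the worked row gives K.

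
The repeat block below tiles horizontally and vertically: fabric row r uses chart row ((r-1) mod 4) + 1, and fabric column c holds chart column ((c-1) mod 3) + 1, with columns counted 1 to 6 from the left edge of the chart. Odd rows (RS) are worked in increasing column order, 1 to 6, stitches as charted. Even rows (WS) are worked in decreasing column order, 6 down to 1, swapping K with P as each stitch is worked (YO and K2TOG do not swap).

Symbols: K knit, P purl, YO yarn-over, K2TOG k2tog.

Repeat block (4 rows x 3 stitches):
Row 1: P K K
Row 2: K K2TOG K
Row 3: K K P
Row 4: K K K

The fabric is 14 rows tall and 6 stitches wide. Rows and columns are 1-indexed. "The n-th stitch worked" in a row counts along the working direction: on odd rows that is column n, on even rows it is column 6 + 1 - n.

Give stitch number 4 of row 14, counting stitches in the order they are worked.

Result:
P

Derivation:
For row 14: chart row = ((14-1) mod 4) + 1 = 2; this is a WS (even) row.
Chart row 2 tiled across columns 1-6: K K2TOG K K K2TOG K
WS row: flip the tiled sequence (start at column 6) and apply K<->P; YO and K2TOG stay.
Row 14 as worked: P K2TOG P P K2TOG P
Stitch 4 in working order -> P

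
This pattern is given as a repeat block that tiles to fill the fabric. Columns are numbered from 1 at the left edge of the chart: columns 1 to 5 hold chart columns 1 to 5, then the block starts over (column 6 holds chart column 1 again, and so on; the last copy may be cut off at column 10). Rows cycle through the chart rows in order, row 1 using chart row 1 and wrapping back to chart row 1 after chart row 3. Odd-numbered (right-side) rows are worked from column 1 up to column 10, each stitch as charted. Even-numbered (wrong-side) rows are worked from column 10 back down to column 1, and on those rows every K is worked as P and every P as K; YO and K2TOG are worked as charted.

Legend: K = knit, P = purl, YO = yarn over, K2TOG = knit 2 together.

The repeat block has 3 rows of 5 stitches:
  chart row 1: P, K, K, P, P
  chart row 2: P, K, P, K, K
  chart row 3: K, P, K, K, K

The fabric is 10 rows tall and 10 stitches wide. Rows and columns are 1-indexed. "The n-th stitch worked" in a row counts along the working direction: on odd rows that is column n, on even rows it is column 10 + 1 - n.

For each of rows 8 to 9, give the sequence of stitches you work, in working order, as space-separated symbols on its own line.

Row 8: chart row 2, WS - tiled (columns 1-10): P K P K K P K P K K; work from column 10 back to 1 with K<->P swapped.
Row 9: chart row 3, RS - tile across columns 1-10 and work as-is.

Rows as worked:
P P K P K P P K P K
K P K K K K P K K K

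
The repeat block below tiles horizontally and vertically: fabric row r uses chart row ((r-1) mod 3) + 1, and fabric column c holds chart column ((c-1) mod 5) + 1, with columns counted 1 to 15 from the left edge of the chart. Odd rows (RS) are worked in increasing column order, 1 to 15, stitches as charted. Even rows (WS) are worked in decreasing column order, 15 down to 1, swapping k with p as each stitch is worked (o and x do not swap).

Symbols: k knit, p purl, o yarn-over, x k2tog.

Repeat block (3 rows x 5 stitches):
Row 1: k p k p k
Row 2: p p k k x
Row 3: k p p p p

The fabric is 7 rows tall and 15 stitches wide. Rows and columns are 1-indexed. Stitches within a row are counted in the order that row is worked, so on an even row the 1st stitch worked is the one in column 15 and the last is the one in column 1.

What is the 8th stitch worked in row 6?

For row 6: chart row = ((6-1) mod 3) + 1 = 3; this is a WS (even) row.
Chart row 3 tiled across columns 1-15: k p p p p k p p p p k p p p p
WS: work from column 15 back to column 1 (reverse the tiled row), swapping k<->p (o and x unchanged).
Row 6 as worked: k k k k p k k k k p k k k k p
Stitch 8 in working order -> k

== STITCH ==
k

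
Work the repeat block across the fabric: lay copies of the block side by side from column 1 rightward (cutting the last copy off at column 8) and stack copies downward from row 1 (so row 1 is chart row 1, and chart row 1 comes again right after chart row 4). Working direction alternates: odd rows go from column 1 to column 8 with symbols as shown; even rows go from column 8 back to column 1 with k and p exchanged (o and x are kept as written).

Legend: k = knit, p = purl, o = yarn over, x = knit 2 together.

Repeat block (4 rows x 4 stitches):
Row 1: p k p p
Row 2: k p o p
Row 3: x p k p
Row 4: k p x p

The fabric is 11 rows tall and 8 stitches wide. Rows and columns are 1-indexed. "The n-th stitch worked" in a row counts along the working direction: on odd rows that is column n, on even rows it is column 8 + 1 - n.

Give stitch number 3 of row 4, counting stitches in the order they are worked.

Row 4: (4-1) mod 4 = 3, so use chart row 4. Even row -> WS.
Chart row 4 tiled across columns 1-8: k p x p k p x p
Wrong side: read the tiled row from column 8 down to 1 and exchange k with p (leave o, x).
Row 4 as worked: k x k p k x k p
Counting 3 along the worked row gives k.

== STITCH ==
k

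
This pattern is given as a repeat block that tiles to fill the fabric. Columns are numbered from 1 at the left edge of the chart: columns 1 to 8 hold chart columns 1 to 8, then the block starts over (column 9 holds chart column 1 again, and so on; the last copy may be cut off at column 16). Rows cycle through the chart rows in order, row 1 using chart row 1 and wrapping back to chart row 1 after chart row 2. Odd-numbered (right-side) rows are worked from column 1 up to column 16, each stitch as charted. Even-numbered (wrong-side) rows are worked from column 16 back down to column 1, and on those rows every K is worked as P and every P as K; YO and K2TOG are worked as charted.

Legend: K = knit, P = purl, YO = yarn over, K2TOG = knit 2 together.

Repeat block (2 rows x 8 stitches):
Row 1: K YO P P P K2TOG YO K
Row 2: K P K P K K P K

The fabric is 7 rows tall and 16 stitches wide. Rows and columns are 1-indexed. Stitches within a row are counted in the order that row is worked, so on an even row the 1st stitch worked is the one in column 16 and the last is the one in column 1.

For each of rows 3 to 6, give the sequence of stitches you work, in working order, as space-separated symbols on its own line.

Row 3: chart row 1, RS - tile across columns 1-16 and work as-is.
Row 4: chart row 2, WS - tiled (columns 1-16): K P K P K K P K K P K P K K P K; work from column 16 back to 1 with K<->P swapped.
Row 5: chart row 1, RS - tile across columns 1-16 and work as-is.
Row 6: chart row 2, WS - tiled (columns 1-16): K P K P K K P K K P K P K K P K; work from column 16 back to 1 with K<->P swapped.

Result:
K YO P P P K2TOG YO K K YO P P P K2TOG YO K
P K P P K P K P P K P P K P K P
K YO P P P K2TOG YO K K YO P P P K2TOG YO K
P K P P K P K P P K P P K P K P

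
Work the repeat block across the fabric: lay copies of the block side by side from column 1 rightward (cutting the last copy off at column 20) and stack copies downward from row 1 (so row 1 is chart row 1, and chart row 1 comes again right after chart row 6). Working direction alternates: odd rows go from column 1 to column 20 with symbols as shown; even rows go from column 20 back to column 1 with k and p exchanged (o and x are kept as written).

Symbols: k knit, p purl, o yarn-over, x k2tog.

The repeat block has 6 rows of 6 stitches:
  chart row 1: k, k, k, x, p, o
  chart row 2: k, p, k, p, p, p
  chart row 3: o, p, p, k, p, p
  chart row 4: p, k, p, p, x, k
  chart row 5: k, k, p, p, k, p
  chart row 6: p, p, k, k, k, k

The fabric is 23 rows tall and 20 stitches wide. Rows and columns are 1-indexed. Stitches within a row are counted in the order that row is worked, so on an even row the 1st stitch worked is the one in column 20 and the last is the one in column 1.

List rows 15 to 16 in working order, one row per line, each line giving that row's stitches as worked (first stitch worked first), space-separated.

== ROWS AS WORKED ==
o p p k p p o p p k p p o p p k p p o p
p k p x k k p k p x k k p k p x k k p k

Derivation:
Row 15: chart row 3, RS - tile across columns 1-20 and work as-is.
Row 16: chart row 4, WS - tiled (columns 1-20): p k p p x k p k p p x k p k p p x k p k; work from column 20 back to 1 with k<->p swapped.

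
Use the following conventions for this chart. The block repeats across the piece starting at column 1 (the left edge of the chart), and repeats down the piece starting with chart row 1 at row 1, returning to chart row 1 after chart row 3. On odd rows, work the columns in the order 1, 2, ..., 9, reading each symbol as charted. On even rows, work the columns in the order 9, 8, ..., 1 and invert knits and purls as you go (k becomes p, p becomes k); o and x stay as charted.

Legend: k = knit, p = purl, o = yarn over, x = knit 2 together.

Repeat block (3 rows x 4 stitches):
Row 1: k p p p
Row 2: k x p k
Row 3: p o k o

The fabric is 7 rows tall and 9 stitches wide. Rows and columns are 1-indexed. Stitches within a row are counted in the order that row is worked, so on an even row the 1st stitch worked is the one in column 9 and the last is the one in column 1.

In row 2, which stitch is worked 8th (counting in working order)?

For row 2: chart row = ((2-1) mod 3) + 1 = 2; this is a WS (even) row.
Chart row 2 tiled across columns 1-9: k x p k k x p k k
Wrong side: read the tiled row from column 9 down to 1 and exchange k with p (leave o, x).
Row 2 as worked: p p k x p p k x p
Counting 8 along the worked row gives x.

== STITCH ==
x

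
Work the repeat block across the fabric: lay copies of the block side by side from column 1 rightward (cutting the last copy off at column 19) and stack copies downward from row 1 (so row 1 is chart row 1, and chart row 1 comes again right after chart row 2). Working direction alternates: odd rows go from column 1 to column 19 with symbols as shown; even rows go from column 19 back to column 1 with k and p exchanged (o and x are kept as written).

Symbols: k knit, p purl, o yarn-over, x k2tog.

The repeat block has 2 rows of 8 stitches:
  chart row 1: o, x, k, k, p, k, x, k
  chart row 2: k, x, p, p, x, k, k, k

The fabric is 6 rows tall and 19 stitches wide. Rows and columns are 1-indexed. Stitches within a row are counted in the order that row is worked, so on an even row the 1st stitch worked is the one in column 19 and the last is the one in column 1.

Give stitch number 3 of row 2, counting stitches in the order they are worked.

Row 2 uses chart row ((2-1) mod 2)+1 = 2. Row 2 is even, so WS.
Chart row 2 tiled across columns 1-19: k x p p x k k k k x p p x k k k k x p
Wrong side: read the tiled row from column 19 down to 1 and exchange k with p (leave o, x).
Row 2 as worked: k x p p p p x k k x p p p p x k k x p
The 3rd stitch worked is p.

== STITCH ==
p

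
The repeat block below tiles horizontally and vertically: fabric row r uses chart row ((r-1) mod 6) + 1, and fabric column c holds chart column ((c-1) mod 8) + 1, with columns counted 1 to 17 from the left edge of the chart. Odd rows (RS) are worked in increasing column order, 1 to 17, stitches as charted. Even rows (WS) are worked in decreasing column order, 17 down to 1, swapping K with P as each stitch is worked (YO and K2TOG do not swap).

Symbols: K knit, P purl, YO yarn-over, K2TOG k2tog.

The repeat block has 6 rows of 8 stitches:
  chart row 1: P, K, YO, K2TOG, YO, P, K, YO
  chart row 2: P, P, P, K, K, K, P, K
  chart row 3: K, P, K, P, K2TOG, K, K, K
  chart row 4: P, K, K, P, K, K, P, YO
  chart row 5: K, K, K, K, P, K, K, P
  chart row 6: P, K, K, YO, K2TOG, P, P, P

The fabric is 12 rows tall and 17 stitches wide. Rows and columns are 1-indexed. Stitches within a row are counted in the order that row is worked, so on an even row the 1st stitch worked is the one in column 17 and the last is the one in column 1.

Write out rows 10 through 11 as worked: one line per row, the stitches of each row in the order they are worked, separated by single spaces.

Result:
K YO K P P K P P K YO K P P K P P K
K K K K P K K P K K K K P K K P K

Derivation:
Row 10: chart row 4, WS - tiled (columns 1-17): P K K P K K P YO P K K P K K P YO P; work from column 17 back to 1 with K<->P swapped.
Row 11: chart row 5, RS - tile across columns 1-17 and work as-is.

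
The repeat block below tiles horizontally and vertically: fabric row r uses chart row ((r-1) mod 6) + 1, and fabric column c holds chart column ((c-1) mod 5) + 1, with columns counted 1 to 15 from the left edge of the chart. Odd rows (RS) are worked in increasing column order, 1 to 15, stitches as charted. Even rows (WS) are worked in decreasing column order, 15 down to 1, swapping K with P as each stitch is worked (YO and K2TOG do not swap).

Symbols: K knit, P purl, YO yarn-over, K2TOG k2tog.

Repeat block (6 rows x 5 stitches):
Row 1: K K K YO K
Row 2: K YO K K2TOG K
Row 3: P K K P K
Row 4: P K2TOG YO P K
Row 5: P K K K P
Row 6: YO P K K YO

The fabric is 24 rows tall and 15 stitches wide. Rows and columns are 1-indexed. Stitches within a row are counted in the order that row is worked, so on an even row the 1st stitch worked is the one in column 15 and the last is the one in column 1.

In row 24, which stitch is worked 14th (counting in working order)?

Result:
K

Derivation:
For row 24: chart row = ((24-1) mod 6) + 1 = 6; this is a WS (even) row.
Chart row 6 tiled across columns 1-15: YO P K K YO YO P K K YO YO P K K YO
Wrong side: read the tiled row from column 15 down to 1 and exchange K with P (leave YO, K2TOG).
Row 24 as worked: YO P P K YO YO P P K YO YO P P K YO
Counting 14 along the worked row gives K.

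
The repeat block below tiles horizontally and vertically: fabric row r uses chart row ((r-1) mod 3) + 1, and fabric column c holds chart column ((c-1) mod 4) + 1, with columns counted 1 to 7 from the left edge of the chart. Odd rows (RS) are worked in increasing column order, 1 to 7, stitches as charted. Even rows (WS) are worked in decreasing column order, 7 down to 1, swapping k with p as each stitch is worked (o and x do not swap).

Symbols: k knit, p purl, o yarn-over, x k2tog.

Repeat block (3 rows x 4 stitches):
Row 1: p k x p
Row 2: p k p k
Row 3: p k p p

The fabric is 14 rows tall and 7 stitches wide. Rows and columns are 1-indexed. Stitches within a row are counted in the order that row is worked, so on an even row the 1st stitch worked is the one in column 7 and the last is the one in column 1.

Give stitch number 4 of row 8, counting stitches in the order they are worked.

== STITCH ==
p

Derivation:
For row 8: chart row = ((8-1) mod 3) + 1 = 2; this is a WS (even) row.
Chart row 2 tiled across columns 1-7: p k p k p k p
WS row: flip the tiled sequence (start at column 7) and apply k<->p; o and x stay.
Row 8 as worked: k p k p k p k
Counting 4 along the worked row gives p.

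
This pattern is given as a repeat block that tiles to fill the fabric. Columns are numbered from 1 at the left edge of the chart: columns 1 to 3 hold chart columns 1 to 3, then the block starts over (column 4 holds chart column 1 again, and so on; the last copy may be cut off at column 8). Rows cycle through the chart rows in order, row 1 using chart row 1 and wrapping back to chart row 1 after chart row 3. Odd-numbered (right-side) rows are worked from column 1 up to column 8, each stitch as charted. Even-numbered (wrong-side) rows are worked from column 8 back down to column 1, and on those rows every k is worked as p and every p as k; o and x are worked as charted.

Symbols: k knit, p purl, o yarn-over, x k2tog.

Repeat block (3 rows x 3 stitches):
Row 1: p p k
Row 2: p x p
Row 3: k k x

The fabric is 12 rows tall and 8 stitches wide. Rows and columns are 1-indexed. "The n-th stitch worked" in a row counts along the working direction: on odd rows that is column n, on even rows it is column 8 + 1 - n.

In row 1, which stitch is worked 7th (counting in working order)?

Stitch:
p

Derivation:
Row 1: (1-1) mod 3 = 0, so use chart row 1. Odd row -> RS.
Chart row 1 tiled across columns 1-8: p p k p p k p p
RS row: no reversal, no swap; stitch n worked = column n.
Counting 7 along the worked row gives p.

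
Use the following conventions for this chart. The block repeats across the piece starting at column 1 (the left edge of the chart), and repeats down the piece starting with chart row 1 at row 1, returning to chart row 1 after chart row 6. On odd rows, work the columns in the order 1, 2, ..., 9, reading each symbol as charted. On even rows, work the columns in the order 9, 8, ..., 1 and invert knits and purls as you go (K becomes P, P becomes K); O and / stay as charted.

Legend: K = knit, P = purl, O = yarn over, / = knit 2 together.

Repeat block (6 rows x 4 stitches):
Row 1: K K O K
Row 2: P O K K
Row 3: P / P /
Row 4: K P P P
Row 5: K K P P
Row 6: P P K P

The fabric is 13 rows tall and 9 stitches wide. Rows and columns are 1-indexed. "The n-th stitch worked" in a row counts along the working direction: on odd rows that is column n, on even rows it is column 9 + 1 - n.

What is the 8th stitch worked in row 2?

Stitch:
O

Derivation:
Row 2 uses chart row ((2-1) mod 6)+1 = 2. Row 2 is even, so WS.
Chart row 2 tiled across columns 1-9: P O K K P O K K P
WS: work from column 9 back to column 1 (reverse the tiled row), swapping K<->P (O and / unchanged).
Row 2 as worked: K P P O K P P O K
Counting 8 along the worked row gives O.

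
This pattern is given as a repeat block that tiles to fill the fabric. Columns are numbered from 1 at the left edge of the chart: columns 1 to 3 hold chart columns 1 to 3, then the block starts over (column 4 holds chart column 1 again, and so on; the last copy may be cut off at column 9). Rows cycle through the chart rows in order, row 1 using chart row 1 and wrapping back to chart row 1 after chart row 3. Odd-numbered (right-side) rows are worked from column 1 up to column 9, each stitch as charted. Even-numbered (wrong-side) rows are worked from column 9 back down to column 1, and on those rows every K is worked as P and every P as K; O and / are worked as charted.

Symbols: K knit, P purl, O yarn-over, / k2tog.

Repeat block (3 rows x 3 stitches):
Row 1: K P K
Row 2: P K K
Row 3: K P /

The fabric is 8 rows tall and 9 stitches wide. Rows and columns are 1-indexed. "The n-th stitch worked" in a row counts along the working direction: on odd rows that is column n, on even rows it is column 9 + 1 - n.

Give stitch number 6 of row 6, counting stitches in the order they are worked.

Row 6: (6-1) mod 3 = 2, so use chart row 3. Even row -> WS.
Chart row 3 tiled across columns 1-9: K P / K P / K P /
WS: work from column 9 back to column 1 (reverse the tiled row), swapping K<->P (O and / unchanged).
Row 6 as worked: / K P / K P / K P
Stitch 6 in working order -> P

== STITCH ==
P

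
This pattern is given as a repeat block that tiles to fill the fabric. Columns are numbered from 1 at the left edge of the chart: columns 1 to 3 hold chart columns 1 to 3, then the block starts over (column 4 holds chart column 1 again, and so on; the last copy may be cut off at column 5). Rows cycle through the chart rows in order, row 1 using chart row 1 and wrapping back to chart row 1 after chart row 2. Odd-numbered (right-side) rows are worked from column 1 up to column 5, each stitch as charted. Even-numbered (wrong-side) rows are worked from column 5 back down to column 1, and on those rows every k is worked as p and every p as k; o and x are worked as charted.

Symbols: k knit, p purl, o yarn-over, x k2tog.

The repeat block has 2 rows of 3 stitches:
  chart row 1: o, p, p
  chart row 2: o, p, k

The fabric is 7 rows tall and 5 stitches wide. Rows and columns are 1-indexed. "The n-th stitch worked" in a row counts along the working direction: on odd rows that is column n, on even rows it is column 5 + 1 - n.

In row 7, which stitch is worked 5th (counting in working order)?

== STITCH ==
p

Derivation:
Row 7: (7-1) mod 2 = 0, so use chart row 1. Odd row -> RS.
Chart row 1 tiled across columns 1-5: o p p o p
RS row: no reversal, no swap; stitch n worked = column n.
The 5th stitch worked is p.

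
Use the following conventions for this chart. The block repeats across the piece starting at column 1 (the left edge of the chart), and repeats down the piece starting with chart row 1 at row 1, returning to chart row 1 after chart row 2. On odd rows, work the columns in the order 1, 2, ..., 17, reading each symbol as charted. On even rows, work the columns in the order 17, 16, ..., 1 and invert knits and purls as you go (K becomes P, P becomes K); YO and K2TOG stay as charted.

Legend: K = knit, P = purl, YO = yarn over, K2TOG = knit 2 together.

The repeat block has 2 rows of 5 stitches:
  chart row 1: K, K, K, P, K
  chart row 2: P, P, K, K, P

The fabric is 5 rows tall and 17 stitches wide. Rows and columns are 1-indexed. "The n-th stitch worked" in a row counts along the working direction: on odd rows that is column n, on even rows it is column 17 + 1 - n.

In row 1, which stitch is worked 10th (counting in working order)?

Result:
K

Derivation:
Row 1: (1-1) mod 2 = 0, so use chart row 1. Odd row -> RS.
Chart row 1 tiled across columns 1-17: K K K P K K K K P K K K K P K K K
RS: work column 1 to column 17, symbols as charted — the tiled row is the row as worked.
The 10th stitch worked is K.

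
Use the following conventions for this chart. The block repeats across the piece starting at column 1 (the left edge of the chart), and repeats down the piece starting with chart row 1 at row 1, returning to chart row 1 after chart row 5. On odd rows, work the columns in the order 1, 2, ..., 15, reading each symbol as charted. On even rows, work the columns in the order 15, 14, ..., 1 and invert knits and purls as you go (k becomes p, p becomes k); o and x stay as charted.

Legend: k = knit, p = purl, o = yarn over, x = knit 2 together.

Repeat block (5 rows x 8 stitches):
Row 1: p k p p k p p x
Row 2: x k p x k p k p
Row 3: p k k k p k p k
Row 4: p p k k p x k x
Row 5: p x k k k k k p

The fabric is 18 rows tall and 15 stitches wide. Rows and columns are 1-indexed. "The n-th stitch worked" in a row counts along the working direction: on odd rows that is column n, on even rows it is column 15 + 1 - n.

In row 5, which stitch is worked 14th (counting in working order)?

Row 5 uses chart row ((5-1) mod 5)+1 = 5. Row 5 is odd, so RS.
Chart row 5 tiled across columns 1-15: p x k k k k k p p x k k k k k
Right side: take the tiled row as-is (worked left to right from column 1).
Stitch 14 in working order -> k

Stitch:
k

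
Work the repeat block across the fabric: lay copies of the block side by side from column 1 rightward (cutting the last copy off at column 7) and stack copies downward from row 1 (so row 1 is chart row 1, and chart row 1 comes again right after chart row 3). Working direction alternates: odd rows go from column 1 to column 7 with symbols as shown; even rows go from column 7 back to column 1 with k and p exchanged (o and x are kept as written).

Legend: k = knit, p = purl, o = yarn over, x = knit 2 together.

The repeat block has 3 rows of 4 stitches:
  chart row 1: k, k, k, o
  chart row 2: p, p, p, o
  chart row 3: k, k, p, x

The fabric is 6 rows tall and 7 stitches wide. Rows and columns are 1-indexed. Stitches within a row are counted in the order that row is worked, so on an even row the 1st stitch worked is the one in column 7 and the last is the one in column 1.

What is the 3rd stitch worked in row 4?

Row 4: (4-1) mod 3 = 0, so use chart row 1. Even row -> WS.
Chart row 1 tiled across columns 1-7: k k k o k k k
WS row: flip the tiled sequence (start at column 7) and apply k<->p; o and x stay.
Row 4 as worked: p p p o p p p
Stitch 3 in working order -> p

== STITCH ==
p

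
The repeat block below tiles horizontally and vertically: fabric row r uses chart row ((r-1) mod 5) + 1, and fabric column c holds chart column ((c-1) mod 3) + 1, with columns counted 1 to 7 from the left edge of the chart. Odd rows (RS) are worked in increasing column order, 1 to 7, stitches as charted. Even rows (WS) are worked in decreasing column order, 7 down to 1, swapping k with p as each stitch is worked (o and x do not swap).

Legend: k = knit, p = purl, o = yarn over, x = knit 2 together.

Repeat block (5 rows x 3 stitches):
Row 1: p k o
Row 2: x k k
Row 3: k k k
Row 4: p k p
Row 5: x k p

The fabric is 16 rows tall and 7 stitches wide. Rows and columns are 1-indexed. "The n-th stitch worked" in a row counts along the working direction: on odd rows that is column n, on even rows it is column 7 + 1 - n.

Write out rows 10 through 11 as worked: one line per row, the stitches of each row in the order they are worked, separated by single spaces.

Row 10: chart row 5, WS - tiled (columns 1-7): x k p x k p x; work from column 7 back to 1 with k<->p swapped.
Row 11: chart row 1, RS - tile across columns 1-7 and work as-is.

Result:
x k p x k p x
p k o p k o p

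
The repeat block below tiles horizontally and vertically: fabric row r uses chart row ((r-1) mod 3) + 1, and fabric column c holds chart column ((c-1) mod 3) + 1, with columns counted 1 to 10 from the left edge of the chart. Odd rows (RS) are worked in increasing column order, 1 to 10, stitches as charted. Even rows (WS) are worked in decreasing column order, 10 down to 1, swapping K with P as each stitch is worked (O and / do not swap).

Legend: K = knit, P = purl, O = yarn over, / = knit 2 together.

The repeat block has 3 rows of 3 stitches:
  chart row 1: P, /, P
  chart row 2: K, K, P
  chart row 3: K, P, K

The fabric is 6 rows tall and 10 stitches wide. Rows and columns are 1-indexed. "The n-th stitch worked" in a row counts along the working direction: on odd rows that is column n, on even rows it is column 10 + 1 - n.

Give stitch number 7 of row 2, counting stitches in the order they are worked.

For row 2: chart row = ((2-1) mod 3) + 1 = 2; this is a WS (even) row.
Chart row 2 tiled across columns 1-10: K K P K K P K K P K
WS row: flip the tiled sequence (start at column 10) and apply K<->P; O and / stay.
Row 2 as worked: P K P P K P P K P P
Counting 7 along the worked row gives P.

Stitch:
P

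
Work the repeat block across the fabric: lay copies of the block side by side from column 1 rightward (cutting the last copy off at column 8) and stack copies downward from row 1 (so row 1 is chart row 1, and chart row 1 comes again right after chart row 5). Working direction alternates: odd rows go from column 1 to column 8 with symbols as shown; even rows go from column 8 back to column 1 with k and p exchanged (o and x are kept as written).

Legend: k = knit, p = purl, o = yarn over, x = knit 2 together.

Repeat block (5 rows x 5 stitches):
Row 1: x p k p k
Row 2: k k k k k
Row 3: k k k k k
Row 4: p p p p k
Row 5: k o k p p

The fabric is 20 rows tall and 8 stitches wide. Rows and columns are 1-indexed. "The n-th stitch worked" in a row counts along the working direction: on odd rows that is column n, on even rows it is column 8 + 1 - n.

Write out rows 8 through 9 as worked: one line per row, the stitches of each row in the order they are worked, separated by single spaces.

Row 8: chart row 3, WS - tiled (columns 1-8): k k k k k k k k; work from column 8 back to 1 with k<->p swapped.
Row 9: chart row 4, RS - tile across columns 1-8 and work as-is.

Rows as worked:
p p p p p p p p
p p p p k p p p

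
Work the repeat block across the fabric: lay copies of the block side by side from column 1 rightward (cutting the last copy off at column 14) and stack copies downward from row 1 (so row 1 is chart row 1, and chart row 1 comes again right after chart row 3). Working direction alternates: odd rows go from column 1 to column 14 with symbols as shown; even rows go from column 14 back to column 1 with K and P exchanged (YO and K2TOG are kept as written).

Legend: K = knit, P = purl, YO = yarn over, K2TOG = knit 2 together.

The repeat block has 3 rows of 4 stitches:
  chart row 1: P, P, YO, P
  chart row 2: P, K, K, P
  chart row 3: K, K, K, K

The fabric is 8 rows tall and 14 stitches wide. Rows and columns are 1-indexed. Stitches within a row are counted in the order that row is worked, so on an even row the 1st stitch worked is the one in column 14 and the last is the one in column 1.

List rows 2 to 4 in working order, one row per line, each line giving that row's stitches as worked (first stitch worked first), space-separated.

Row 2: chart row 2, WS - tiled (columns 1-14): P K K P P K K P P K K P P K; work from column 14 back to 1 with K<->P swapped.
Row 3: chart row 3, RS - tile across columns 1-14 and work as-is.
Row 4: chart row 1, WS - tiled (columns 1-14): P P YO P P P YO P P P YO P P P; work from column 14 back to 1 with K<->P swapped.

== ROWS AS WORKED ==
P K K P P K K P P K K P P K
K K K K K K K K K K K K K K
K K K YO K K K YO K K K YO K K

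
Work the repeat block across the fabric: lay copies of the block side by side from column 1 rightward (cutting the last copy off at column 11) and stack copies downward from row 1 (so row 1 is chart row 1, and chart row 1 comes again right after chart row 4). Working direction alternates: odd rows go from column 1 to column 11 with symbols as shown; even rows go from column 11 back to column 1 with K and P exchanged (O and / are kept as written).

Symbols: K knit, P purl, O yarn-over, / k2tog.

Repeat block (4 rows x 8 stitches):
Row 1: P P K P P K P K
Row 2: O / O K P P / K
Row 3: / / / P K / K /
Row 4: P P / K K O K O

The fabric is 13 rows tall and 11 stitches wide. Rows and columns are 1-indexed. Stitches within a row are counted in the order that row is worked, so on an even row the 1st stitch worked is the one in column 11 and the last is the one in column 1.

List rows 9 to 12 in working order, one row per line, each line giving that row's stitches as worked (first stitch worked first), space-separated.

Rows as worked:
P P K P P K P K P P K
O / O P / K K P O / O
/ / / P K / K / / / /
/ K K O P O P P / K K

Derivation:
Row 9: chart row 1, RS - tile across columns 1-11 and work as-is.
Row 10: chart row 2, WS - tiled (columns 1-11): O / O K P P / K O / O; work from column 11 back to 1 with K<->P swapped.
Row 11: chart row 3, RS - tile across columns 1-11 and work as-is.
Row 12: chart row 4, WS - tiled (columns 1-11): P P / K K O K O P P /; work from column 11 back to 1 with K<->P swapped.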